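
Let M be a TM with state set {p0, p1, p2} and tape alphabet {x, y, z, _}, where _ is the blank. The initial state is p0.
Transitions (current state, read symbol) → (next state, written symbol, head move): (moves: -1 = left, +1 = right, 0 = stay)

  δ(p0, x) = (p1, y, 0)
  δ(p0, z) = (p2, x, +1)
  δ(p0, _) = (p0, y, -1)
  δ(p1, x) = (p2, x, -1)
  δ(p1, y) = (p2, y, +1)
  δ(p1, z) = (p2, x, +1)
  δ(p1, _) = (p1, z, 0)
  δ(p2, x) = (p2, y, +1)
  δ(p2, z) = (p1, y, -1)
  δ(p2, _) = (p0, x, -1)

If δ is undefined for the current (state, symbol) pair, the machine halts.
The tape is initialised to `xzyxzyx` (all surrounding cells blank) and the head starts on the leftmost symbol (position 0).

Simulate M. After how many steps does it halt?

4

p0 | [x]zyxzyx   read x → write y, move 0, go to p1
p1 | [y]zyxzyx   read y → write y, move +1, go to p2
p2 | y[z]yxzyx   read z → write y, move -1, go to p1
p1 | [y]yyxzyx   read y → write y, move +1, go to p2
p2 | y[y]yxzyx
M halts after 4 transitions.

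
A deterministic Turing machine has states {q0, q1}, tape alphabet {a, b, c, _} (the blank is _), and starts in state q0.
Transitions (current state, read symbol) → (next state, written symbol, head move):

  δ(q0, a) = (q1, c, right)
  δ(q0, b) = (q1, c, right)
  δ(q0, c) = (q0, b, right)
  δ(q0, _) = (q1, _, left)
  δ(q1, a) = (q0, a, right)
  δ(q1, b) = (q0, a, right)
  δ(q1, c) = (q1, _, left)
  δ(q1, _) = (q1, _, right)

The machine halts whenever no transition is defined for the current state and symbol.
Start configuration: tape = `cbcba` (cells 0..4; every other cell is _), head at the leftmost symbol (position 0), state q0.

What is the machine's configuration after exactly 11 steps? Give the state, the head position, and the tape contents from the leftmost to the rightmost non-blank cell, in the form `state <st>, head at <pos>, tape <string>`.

state q0, head at 1, tape a__ba

state=q0 head=0 tape=[c]bcba   (q0,c)→(q0,b,right)
state=q0 head=1 tape=b[b]cba   (q0,b)→(q1,c,right)
state=q1 head=2 tape=bc[c]ba   (q1,c)→(q1,_,left)
state=q1 head=1 tape=b[c]_ba   (q1,c)→(q1,_,left)
state=q1 head=0 tape=[b]__ba   (q1,b)→(q0,a,right)
state=q0 head=1 tape=a[_]_ba   (q0,_)→(q1,_,left)
state=q1 head=0 tape=[a]__ba   (q1,a)→(q0,a,right)
state=q0 head=1 tape=a[_]_ba   (q0,_)→(q1,_,left)
state=q1 head=0 tape=[a]__ba   (q1,a)→(q0,a,right)
state=q0 head=1 tape=a[_]_ba   (q0,_)→(q1,_,left)
state=q1 head=0 tape=[a]__ba   (q1,a)→(q0,a,right)
state=q0 head=1 tape=a[_]_ba
After 11 steps: state q0, head at 1, tape a__ba.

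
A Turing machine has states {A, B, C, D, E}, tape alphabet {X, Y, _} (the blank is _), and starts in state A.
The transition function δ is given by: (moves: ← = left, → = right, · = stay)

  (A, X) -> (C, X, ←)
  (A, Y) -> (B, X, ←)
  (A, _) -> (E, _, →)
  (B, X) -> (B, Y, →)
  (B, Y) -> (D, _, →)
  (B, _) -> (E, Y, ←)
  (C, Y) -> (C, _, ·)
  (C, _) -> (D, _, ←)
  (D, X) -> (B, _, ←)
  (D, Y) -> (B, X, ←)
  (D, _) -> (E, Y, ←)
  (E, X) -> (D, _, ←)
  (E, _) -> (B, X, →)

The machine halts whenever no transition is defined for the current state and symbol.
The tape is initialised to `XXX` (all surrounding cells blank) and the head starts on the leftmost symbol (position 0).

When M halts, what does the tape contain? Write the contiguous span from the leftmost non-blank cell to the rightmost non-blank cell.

YY_YX_XX

A | _____[X]XX   read X → write X, move ←, go to C
C | ____[_]XXX   read _ → write _, move ←, go to D
D | ___[_]_XXX   read _ → write Y, move ←, go to E
E | __[_]Y_XXX   read _ → write X, move →, go to B
B | __X[Y]_XXX   read Y → write _, move →, go to D
D | __X_[_]XXX   read _ → write Y, move ←, go to E
E | __X[_]YXXX   read _ → write X, move →, go to B
B | __XX[Y]XXX   read Y → write _, move →, go to D
D | __XX_[X]XX   read X → write _, move ←, go to B
B | __XX[_]_XX   read _ → write Y, move ←, go to E
E | __X[X]Y_XX   read X → write _, move ←, go to D
D | __[X]_Y_XX   read X → write _, move ←, go to B
B | _[_]__Y_XX   read _ → write Y, move ←, go to E
E | [_]Y__Y_XX   read _ → write X, move →, go to B
B | X[Y]__Y_XX   read Y → write _, move →, go to D
D | X_[_]_Y_XX   read _ → write Y, move ←, go to E
E | X[_]Y_Y_XX   read _ → write X, move →, go to B
B | XX[Y]_Y_XX   read Y → write _, move →, go to D
D | XX_[_]Y_XX   read _ → write Y, move ←, go to E
E | XX[_]YY_XX   read _ → write X, move →, go to B
B | XXX[Y]Y_XX   read Y → write _, move →, go to D
D | XXX_[Y]_XX   read Y → write X, move ←, go to B
B | XXX[_]X_XX   read _ → write Y, move ←, go to E
E | XX[X]YX_XX   read X → write _, move ←, go to D
D | X[X]_YX_XX   read X → write _, move ←, go to B
B | [X]__YX_XX   read X → write Y, move →, go to B
B | Y[_]_YX_XX   read _ → write Y, move ←, go to E
E | [Y]Y_YX_XX
The non-blank tape span at halt is YY_YX_XX.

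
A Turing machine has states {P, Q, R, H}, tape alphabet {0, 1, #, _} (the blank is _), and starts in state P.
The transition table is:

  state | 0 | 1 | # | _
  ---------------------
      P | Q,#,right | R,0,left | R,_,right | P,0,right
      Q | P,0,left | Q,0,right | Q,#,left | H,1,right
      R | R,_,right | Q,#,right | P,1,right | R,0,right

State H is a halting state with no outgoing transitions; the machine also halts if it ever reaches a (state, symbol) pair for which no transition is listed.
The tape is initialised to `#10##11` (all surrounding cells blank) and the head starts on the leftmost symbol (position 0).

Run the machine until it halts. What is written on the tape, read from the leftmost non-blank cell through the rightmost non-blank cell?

1_#01

state=P head=0 tape=[#]10##11__   (P,#)→(R,_,right)
state=R head=1 tape=_[1]0##11__   (R,1)→(Q,#,right)
state=Q head=2 tape=_#[0]##11__   (Q,0)→(P,0,left)
state=P head=1 tape=_[#]0##11__   (P,#)→(R,_,right)
state=R head=2 tape=__[0]##11__   (R,0)→(R,_,right)
state=R head=3 tape=___[#]#11__   (R,#)→(P,1,right)
state=P head=4 tape=___1[#]11__   (P,#)→(R,_,right)
state=R head=5 tape=___1_[1]1__   (R,1)→(Q,#,right)
state=Q head=6 tape=___1_#[1]__   (Q,1)→(Q,0,right)
state=Q head=7 tape=___1_#0[_]_   (Q,_)→(H,1,right)
state=H head=8 tape=___1_#01[_]
The non-blank tape span at halt is 1_#01.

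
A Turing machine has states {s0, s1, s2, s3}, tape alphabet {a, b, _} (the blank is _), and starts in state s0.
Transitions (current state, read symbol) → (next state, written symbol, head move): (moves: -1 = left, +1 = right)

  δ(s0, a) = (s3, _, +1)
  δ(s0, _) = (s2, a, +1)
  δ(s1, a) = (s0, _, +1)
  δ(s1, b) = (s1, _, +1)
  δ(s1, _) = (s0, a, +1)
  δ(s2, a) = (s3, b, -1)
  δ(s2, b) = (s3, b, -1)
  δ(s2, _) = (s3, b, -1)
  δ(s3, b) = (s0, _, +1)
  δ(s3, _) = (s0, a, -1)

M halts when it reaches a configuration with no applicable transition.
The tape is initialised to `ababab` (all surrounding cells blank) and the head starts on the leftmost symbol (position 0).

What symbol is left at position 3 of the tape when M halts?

s0 | [a]babab__   read a → write _, move +1, go to s3
s3 | _[b]abab__   read b → write _, move +1, go to s0
s0 | __[a]bab__   read a → write _, move +1, go to s3
s3 | ___[b]ab__   read b → write _, move +1, go to s0
s0 | ____[a]b__   read a → write _, move +1, go to s3
s3 | _____[b]__   read b → write _, move +1, go to s0
s0 | ______[_]_   read _ → write a, move +1, go to s2
s2 | ______a[_]   read _ → write b, move -1, go to s3
s3 | ______[a]b
Cell 3 holds _ when M halts.

_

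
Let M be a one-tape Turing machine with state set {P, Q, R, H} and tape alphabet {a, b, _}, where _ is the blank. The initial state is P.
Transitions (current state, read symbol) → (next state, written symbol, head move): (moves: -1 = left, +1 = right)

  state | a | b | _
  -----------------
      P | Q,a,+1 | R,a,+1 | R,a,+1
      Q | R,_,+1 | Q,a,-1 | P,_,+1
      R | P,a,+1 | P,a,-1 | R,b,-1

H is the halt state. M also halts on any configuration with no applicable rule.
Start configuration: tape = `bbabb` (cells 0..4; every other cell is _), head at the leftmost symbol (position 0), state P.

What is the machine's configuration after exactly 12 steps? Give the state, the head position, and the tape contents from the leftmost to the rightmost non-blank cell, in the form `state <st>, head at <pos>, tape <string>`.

state P, head at 4, tape a_aabb

state=P head=0 tape=[b]babb_   (P,b)→(R,a,+1)
state=R head=1 tape=a[b]abb_   (R,b)→(P,a,-1)
state=P head=0 tape=[a]aabb_   (P,a)→(Q,a,+1)
state=Q head=1 tape=a[a]abb_   (Q,a)→(R,_,+1)
state=R head=2 tape=a_[a]bb_   (R,a)→(P,a,+1)
state=P head=3 tape=a_a[b]b_   (P,b)→(R,a,+1)
state=R head=4 tape=a_aa[b]_   (R,b)→(P,a,-1)
state=P head=3 tape=a_a[a]a_   (P,a)→(Q,a,+1)
state=Q head=4 tape=a_aa[a]_   (Q,a)→(R,_,+1)
state=R head=5 tape=a_aa_[_]   (R,_)→(R,b,-1)
state=R head=4 tape=a_aa[_]b   (R,_)→(R,b,-1)
state=R head=3 tape=a_a[a]bb   (R,a)→(P,a,+1)
state=P head=4 tape=a_aa[b]b
After 12 steps: state P, head at 4, tape a_aabb.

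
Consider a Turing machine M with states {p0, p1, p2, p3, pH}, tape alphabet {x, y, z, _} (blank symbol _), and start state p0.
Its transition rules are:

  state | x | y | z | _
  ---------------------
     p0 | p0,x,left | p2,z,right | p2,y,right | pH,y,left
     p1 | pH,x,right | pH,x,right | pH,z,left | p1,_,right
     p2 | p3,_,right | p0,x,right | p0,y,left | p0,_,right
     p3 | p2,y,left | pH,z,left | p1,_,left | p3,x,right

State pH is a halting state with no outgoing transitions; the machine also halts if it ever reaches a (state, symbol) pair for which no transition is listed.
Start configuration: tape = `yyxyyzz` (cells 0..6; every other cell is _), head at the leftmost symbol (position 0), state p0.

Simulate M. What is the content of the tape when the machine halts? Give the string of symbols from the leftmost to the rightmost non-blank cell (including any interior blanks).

p0 | [y]yxyyzz__   read y → write z, move right, go to p2
p2 | z[y]xyyzz__   read y → write x, move right, go to p0
p0 | zx[x]yyzz__   read x → write x, move left, go to p0
p0 | z[x]xyyzz__   read x → write x, move left, go to p0
p0 | [z]xxyyzz__   read z → write y, move right, go to p2
p2 | y[x]xyyzz__   read x → write _, move right, go to p3
p3 | y_[x]yyzz__   read x → write y, move left, go to p2
p2 | y[_]yyyzz__   read _ → write _, move right, go to p0
p0 | y_[y]yyzz__   read y → write z, move right, go to p2
p2 | y_z[y]yzz__   read y → write x, move right, go to p0
p0 | y_zx[y]zz__   read y → write z, move right, go to p2
p2 | y_zxz[z]z__   read z → write y, move left, go to p0
p0 | y_zx[z]yz__   read z → write y, move right, go to p2
p2 | y_zxy[y]z__   read y → write x, move right, go to p0
p0 | y_zxyx[z]__   read z → write y, move right, go to p2
p2 | y_zxyxy[_]_   read _ → write _, move right, go to p0
p0 | y_zxyxy_[_]   read _ → write y, move left, go to pH
pH | y_zxyxy[_]y
The non-blank tape span at halt is y_zxyxy_y.

y_zxyxy_y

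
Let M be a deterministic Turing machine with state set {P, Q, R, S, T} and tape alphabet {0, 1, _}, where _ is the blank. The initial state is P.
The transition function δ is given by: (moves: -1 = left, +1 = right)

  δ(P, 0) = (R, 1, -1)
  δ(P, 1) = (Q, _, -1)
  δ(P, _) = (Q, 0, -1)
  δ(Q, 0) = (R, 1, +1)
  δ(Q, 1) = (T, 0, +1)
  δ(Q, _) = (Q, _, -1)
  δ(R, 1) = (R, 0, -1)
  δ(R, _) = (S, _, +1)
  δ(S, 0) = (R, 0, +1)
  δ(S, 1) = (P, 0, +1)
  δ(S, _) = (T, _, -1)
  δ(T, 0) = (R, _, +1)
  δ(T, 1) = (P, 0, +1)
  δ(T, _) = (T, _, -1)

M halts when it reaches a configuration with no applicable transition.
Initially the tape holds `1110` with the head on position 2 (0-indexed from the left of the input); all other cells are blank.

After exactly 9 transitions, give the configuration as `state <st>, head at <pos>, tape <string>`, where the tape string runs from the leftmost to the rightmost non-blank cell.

state T, head at 3, tape 1__0

P | 11[1]0__   read 1 → write _, move -1, go to Q
Q | 1[1]_0__   read 1 → write 0, move +1, go to T
T | 10[_]0__   read _ → write _, move -1, go to T
T | 1[0]_0__   read 0 → write _, move +1, go to R
R | 1_[_]0__   read _ → write _, move +1, go to S
S | 1__[0]__   read 0 → write 0, move +1, go to R
R | 1__0[_]_   read _ → write _, move +1, go to S
S | 1__0_[_]   read _ → write _, move -1, go to T
T | 1__0[_]_   read _ → write _, move -1, go to T
T | 1__[0]__
After 9 steps: state T, head at 3, tape 1__0.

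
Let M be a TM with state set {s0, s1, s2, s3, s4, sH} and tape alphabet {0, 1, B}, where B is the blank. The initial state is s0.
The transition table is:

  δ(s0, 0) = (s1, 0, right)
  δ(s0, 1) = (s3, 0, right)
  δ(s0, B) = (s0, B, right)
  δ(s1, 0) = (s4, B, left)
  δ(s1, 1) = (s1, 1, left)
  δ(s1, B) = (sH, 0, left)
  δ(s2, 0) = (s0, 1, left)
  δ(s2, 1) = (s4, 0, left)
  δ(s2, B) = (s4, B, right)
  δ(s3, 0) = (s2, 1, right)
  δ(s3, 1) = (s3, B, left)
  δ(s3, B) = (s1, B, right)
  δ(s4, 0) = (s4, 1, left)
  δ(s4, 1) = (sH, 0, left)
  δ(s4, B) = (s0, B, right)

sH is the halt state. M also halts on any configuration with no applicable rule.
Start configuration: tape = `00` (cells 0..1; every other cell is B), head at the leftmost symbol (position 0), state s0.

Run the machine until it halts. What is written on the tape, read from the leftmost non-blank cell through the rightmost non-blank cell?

s0 | B[0]0B   read 0 → write 0, move right, go to s1
s1 | B0[0]B   read 0 → write B, move left, go to s4
s4 | B[0]BB   read 0 → write 1, move left, go to s4
s4 | [B]1BB   read B → write B, move right, go to s0
s0 | B[1]BB   read 1 → write 0, move right, go to s3
s3 | B0[B]B   read B → write B, move right, go to s1
s1 | B0B[B]   read B → write 0, move left, go to sH
sH | B0[B]0
The non-blank tape span at halt is 0B0.

0B0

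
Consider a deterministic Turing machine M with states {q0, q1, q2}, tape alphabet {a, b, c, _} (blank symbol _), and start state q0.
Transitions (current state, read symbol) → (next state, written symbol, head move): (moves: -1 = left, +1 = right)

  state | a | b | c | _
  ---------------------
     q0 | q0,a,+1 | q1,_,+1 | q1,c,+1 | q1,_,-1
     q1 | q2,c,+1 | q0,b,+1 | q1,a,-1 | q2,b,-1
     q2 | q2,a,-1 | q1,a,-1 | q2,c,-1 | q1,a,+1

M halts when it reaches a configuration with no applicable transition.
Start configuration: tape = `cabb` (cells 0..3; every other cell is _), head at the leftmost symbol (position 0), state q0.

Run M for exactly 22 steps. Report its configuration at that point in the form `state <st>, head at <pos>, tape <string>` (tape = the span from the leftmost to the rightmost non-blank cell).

state q1, head at 4, tape abaaaab

state=q0 head=0 tape=__[c]abb__   (q0,c)→(q1,c,+1)
state=q1 head=1 tape=__c[a]bb__   (q1,a)→(q2,c,+1)
state=q2 head=2 tape=__cc[b]b__   (q2,b)→(q1,a,-1)
state=q1 head=1 tape=__c[c]ab__   (q1,c)→(q1,a,-1)
state=q1 head=0 tape=__[c]aab__   (q1,c)→(q1,a,-1)
state=q1 head=-1 tape=_[_]aaab__   (q1,_)→(q2,b,-1)
state=q2 head=-2 tape=[_]baaab__   (q2,_)→(q1,a,+1)
state=q1 head=-1 tape=a[b]aaab__   (q1,b)→(q0,b,+1)
state=q0 head=0 tape=ab[a]aab__   (q0,a)→(q0,a,+1)
state=q0 head=1 tape=aba[a]ab__   (q0,a)→(q0,a,+1)
state=q0 head=2 tape=abaa[a]b__   (q0,a)→(q0,a,+1)
state=q0 head=3 tape=abaaa[b]__   (q0,b)→(q1,_,+1)
state=q1 head=4 tape=abaaa_[_]_   (q1,_)→(q2,b,-1)
state=q2 head=3 tape=abaaa[_]b_   (q2,_)→(q1,a,+1)
state=q1 head=4 tape=abaaaa[b]_   (q1,b)→(q0,b,+1)
state=q0 head=5 tape=abaaaab[_]   (q0,_)→(q1,_,-1)
state=q1 head=4 tape=abaaaa[b]_   (q1,b)→(q0,b,+1)
state=q0 head=5 tape=abaaaab[_]   (q0,_)→(q1,_,-1)
state=q1 head=4 tape=abaaaa[b]_   (q1,b)→(q0,b,+1)
state=q0 head=5 tape=abaaaab[_]   (q0,_)→(q1,_,-1)
state=q1 head=4 tape=abaaaa[b]_   (q1,b)→(q0,b,+1)
state=q0 head=5 tape=abaaaab[_]   (q0,_)→(q1,_,-1)
state=q1 head=4 tape=abaaaa[b]_
After 22 steps: state q1, head at 4, tape abaaaab.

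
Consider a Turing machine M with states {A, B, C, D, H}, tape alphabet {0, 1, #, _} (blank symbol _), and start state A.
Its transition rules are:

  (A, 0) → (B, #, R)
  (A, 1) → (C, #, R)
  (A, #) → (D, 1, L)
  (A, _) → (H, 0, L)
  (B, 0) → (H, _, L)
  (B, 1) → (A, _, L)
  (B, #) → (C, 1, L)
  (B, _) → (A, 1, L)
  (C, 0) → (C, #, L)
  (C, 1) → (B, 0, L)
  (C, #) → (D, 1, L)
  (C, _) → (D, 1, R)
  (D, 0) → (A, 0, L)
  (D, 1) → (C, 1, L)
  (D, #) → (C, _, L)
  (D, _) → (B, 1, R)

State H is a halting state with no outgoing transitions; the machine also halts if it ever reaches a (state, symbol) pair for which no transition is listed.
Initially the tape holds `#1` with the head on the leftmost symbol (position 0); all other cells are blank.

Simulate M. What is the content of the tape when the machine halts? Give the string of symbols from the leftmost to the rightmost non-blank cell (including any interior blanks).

010101

A | _____[#]1   read # → write 1, move L, go to D
D | ____[_]11   read _ → write 1, move R, go to B
B | ____1[1]1   read 1 → write _, move L, go to A
A | ____[1]_1   read 1 → write #, move R, go to C
C | ____#[_]1   read _ → write 1, move R, go to D
D | ____#1[1]   read 1 → write 1, move L, go to C
C | ____#[1]1   read 1 → write 0, move L, go to B
B | ____[#]01   read # → write 1, move L, go to C
C | ___[_]101   read _ → write 1, move R, go to D
D | ___1[1]01   read 1 → write 1, move L, go to C
C | ___[1]101   read 1 → write 0, move L, go to B
B | __[_]0101   read _ → write 1, move L, go to A
A | _[_]10101   read _ → write 0, move L, go to H
H | [_]010101
The non-blank tape span at halt is 010101.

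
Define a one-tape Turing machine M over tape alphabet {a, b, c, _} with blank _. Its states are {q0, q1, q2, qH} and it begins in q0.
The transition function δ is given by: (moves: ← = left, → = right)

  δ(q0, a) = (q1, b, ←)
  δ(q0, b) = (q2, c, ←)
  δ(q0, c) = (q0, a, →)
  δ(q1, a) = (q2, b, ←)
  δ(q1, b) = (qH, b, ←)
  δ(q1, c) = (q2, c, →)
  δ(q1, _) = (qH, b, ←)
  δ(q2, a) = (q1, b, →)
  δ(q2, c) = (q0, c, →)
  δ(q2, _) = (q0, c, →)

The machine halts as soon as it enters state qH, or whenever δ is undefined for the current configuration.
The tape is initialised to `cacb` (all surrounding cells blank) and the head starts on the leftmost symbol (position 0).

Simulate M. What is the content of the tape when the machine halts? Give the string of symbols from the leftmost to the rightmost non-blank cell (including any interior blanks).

state=q0 head=0 tape=_[c]acb_   (q0,c)→(q0,a,→)
state=q0 head=1 tape=_a[a]cb_   (q0,a)→(q1,b,←)
state=q1 head=0 tape=_[a]bcb_   (q1,a)→(q2,b,←)
state=q2 head=-1 tape=[_]bbcb_   (q2,_)→(q0,c,→)
state=q0 head=0 tape=c[b]bcb_   (q0,b)→(q2,c,←)
state=q2 head=-1 tape=[c]cbcb_   (q2,c)→(q0,c,→)
state=q0 head=0 tape=c[c]bcb_   (q0,c)→(q0,a,→)
state=q0 head=1 tape=ca[b]cb_   (q0,b)→(q2,c,←)
state=q2 head=0 tape=c[a]ccb_   (q2,a)→(q1,b,→)
state=q1 head=1 tape=cb[c]cb_   (q1,c)→(q2,c,→)
state=q2 head=2 tape=cbc[c]b_   (q2,c)→(q0,c,→)
state=q0 head=3 tape=cbcc[b]_   (q0,b)→(q2,c,←)
state=q2 head=2 tape=cbc[c]c_   (q2,c)→(q0,c,→)
state=q0 head=3 tape=cbcc[c]_   (q0,c)→(q0,a,→)
state=q0 head=4 tape=cbcca[_]
The non-blank tape span at halt is cbcca.

cbcca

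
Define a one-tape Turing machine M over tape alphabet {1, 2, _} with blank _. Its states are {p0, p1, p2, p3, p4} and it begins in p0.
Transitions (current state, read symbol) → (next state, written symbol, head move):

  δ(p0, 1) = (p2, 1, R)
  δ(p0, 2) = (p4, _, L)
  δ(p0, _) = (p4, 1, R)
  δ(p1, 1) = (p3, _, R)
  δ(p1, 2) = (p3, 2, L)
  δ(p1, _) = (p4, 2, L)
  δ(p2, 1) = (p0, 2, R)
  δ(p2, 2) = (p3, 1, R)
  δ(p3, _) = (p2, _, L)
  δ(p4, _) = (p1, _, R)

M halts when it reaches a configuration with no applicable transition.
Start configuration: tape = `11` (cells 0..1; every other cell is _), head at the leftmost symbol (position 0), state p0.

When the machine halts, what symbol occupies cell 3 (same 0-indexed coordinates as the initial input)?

1

state=p0 head=0 tape=[1]1___   (p0,1)→(p2,1,R)
state=p2 head=1 tape=1[1]___   (p2,1)→(p0,2,R)
state=p0 head=2 tape=12[_]__   (p0,_)→(p4,1,R)
state=p4 head=3 tape=121[_]_   (p4,_)→(p1,_,R)
state=p1 head=4 tape=121_[_]   (p1,_)→(p4,2,L)
state=p4 head=3 tape=121[_]2   (p4,_)→(p1,_,R)
state=p1 head=4 tape=121_[2]   (p1,2)→(p3,2,L)
state=p3 head=3 tape=121[_]2   (p3,_)→(p2,_,L)
state=p2 head=2 tape=12[1]_2   (p2,1)→(p0,2,R)
state=p0 head=3 tape=122[_]2   (p0,_)→(p4,1,R)
state=p4 head=4 tape=1221[2]
Cell 3 holds 1 when M halts.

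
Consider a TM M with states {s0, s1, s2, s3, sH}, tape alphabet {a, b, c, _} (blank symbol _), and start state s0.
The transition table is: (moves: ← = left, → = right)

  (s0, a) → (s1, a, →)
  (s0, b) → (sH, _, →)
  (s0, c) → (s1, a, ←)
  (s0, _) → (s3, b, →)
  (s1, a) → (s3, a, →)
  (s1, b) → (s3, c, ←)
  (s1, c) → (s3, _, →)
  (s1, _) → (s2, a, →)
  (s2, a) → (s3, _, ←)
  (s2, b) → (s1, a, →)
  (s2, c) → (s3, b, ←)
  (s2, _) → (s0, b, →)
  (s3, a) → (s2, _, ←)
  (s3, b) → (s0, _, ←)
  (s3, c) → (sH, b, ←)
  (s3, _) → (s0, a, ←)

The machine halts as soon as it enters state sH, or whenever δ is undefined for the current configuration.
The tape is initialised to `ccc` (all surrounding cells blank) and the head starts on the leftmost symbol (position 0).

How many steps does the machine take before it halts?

s0 | __[c]cc   read c → write a, move ←, go to s1
s1 | _[_]acc   read _ → write a, move →, go to s2
s2 | _a[a]cc   read a → write _, move ←, go to s3
s3 | _[a]_cc   read a → write _, move ←, go to s2
s2 | [_]__cc   read _ → write b, move →, go to s0
s0 | b[_]_cc   read _ → write b, move →, go to s3
s3 | bb[_]cc   read _ → write a, move ←, go to s0
s0 | b[b]acc   read b → write _, move →, go to sH
sH | b_[a]cc
M halts after 8 transitions.

8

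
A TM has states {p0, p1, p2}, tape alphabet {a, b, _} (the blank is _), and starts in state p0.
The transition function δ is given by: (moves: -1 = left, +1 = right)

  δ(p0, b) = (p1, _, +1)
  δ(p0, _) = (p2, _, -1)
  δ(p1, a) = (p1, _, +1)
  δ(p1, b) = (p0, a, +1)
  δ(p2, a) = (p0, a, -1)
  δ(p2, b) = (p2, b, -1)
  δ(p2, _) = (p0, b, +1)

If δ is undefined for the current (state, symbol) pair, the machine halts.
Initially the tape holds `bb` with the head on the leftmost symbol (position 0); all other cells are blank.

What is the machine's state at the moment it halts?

p1

p0 | __[b]b_   read b → write _, move +1, go to p1
p1 | ___[b]_   read b → write a, move +1, go to p0
p0 | ___a[_]   read _ → write _, move -1, go to p2
p2 | ___[a]_   read a → write a, move -1, go to p0
p0 | __[_]a_   read _ → write _, move -1, go to p2
p2 | _[_]_a_   read _ → write b, move +1, go to p0
p0 | _b[_]a_   read _ → write _, move -1, go to p2
p2 | _[b]_a_   read b → write b, move -1, go to p2
p2 | [_]b_a_   read _ → write b, move +1, go to p0
p0 | b[b]_a_   read b → write _, move +1, go to p1
p1 | b_[_]a_
No transition is defined for (p1, _); M halts in state p1.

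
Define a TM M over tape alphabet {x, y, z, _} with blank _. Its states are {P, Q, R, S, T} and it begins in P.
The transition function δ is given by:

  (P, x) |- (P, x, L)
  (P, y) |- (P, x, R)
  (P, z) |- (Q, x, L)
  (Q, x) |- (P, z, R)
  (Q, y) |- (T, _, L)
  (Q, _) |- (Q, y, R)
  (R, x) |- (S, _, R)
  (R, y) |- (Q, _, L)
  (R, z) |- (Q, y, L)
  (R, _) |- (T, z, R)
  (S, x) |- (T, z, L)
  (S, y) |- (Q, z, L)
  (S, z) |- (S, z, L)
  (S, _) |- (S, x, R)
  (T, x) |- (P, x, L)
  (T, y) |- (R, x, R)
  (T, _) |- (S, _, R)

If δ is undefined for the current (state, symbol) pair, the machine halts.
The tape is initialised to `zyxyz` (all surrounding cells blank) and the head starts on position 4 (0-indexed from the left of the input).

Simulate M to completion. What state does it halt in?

state=P head=4 tape=__zyxy[z]   (P,z)→(Q,x,L)
state=Q head=3 tape=__zyx[y]x   (Q,y)→(T,_,L)
state=T head=2 tape=__zy[x]_x   (T,x)→(P,x,L)
state=P head=1 tape=__z[y]x_x   (P,y)→(P,x,R)
state=P head=2 tape=__zx[x]_x   (P,x)→(P,x,L)
state=P head=1 tape=__z[x]x_x   (P,x)→(P,x,L)
state=P head=0 tape=__[z]xx_x   (P,z)→(Q,x,L)
state=Q head=-1 tape=_[_]xxx_x   (Q,_)→(Q,y,R)
state=Q head=0 tape=_y[x]xx_x   (Q,x)→(P,z,R)
state=P head=1 tape=_yz[x]x_x   (P,x)→(P,x,L)
state=P head=0 tape=_y[z]xx_x   (P,z)→(Q,x,L)
state=Q head=-1 tape=_[y]xxx_x   (Q,y)→(T,_,L)
state=T head=-2 tape=[_]_xxx_x   (T,_)→(S,_,R)
state=S head=-1 tape=_[_]xxx_x   (S,_)→(S,x,R)
state=S head=0 tape=_x[x]xx_x   (S,x)→(T,z,L)
state=T head=-1 tape=_[x]zxx_x   (T,x)→(P,x,L)
state=P head=-2 tape=[_]xzxx_x
No transition is defined for (P, _); M halts in state P.

P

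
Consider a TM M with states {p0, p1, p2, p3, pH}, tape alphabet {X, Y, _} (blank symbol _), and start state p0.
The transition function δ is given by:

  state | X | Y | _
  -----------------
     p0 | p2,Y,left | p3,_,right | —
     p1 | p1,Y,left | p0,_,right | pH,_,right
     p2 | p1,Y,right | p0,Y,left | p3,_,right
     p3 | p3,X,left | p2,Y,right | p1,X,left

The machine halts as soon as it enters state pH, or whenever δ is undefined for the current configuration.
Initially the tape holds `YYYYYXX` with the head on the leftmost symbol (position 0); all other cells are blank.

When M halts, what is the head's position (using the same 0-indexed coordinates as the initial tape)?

state=p0 head=0 tape=[Y]YYYYXX_   (p0,Y)→(p3,_,right)
state=p3 head=1 tape=_[Y]YYYXX_   (p3,Y)→(p2,Y,right)
state=p2 head=2 tape=_Y[Y]YYXX_   (p2,Y)→(p0,Y,left)
state=p0 head=1 tape=_[Y]YYYXX_   (p0,Y)→(p3,_,right)
state=p3 head=2 tape=__[Y]YYXX_   (p3,Y)→(p2,Y,right)
state=p2 head=3 tape=__Y[Y]YXX_   (p2,Y)→(p0,Y,left)
state=p0 head=2 tape=__[Y]YYXX_   (p0,Y)→(p3,_,right)
state=p3 head=3 tape=___[Y]YXX_   (p3,Y)→(p2,Y,right)
state=p2 head=4 tape=___Y[Y]XX_   (p2,Y)→(p0,Y,left)
state=p0 head=3 tape=___[Y]YXX_   (p0,Y)→(p3,_,right)
state=p3 head=4 tape=____[Y]XX_   (p3,Y)→(p2,Y,right)
state=p2 head=5 tape=____Y[X]X_   (p2,X)→(p1,Y,right)
state=p1 head=6 tape=____YY[X]_   (p1,X)→(p1,Y,left)
state=p1 head=5 tape=____Y[Y]Y_   (p1,Y)→(p0,_,right)
state=p0 head=6 tape=____Y_[Y]_   (p0,Y)→(p3,_,right)
state=p3 head=7 tape=____Y__[_]   (p3,_)→(p1,X,left)
state=p1 head=6 tape=____Y_[_]X   (p1,_)→(pH,_,right)
state=pH head=7 tape=____Y__[X]
At halt the head is at cell 7.

7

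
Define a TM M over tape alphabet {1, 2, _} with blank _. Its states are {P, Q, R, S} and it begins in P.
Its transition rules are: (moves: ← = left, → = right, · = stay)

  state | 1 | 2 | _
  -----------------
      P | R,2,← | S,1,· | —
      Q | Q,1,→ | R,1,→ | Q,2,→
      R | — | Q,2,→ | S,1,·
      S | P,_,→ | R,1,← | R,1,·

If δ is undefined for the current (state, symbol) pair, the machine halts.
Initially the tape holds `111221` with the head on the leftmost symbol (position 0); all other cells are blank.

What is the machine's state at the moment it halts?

P

P | _[1]11221_   read 1 → write 2, move ←, go to R
R | [_]211221_   read _ → write 1, move ·, go to S
S | [1]211221_   read 1 → write _, move →, go to P
P | _[2]11221_   read 2 → write 1, move ·, go to S
S | _[1]11221_   read 1 → write _, move →, go to P
P | __[1]1221_   read 1 → write 2, move ←, go to R
R | _[_]21221_   read _ → write 1, move ·, go to S
S | _[1]21221_   read 1 → write _, move →, go to P
P | __[2]1221_   read 2 → write 1, move ·, go to S
S | __[1]1221_   read 1 → write _, move →, go to P
P | ___[1]221_   read 1 → write 2, move ←, go to R
R | __[_]2221_   read _ → write 1, move ·, go to S
S | __[1]2221_   read 1 → write _, move →, go to P
P | ___[2]221_   read 2 → write 1, move ·, go to S
S | ___[1]221_   read 1 → write _, move →, go to P
P | ____[2]21_   read 2 → write 1, move ·, go to S
S | ____[1]21_   read 1 → write _, move →, go to P
P | _____[2]1_   read 2 → write 1, move ·, go to S
S | _____[1]1_   read 1 → write _, move →, go to P
P | ______[1]_   read 1 → write 2, move ←, go to R
R | _____[_]2_   read _ → write 1, move ·, go to S
S | _____[1]2_   read 1 → write _, move →, go to P
P | ______[2]_   read 2 → write 1, move ·, go to S
S | ______[1]_   read 1 → write _, move →, go to P
P | _______[_]
No transition is defined for (P, _); M halts in state P.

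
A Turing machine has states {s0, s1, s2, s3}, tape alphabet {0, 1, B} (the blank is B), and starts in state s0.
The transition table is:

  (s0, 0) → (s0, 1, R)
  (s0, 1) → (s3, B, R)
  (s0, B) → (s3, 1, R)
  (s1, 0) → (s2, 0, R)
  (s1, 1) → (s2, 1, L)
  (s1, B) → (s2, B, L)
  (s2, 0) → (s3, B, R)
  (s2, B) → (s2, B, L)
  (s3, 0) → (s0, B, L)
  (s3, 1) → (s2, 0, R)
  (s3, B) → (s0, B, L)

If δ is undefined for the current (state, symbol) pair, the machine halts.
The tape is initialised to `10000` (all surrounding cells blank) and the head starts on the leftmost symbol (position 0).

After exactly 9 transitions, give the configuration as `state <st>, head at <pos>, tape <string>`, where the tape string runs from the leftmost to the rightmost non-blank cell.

s0 | [1]0000   read 1 → write B, move R, go to s3
s3 | B[0]000   read 0 → write B, move L, go to s0
s0 | [B]B000   read B → write 1, move R, go to s3
s3 | 1[B]000   read B → write B, move L, go to s0
s0 | [1]B000   read 1 → write B, move R, go to s3
s3 | B[B]000   read B → write B, move L, go to s0
s0 | [B]B000   read B → write 1, move R, go to s3
s3 | 1[B]000   read B → write B, move L, go to s0
s0 | [1]B000   read 1 → write B, move R, go to s3
s3 | B[B]000
After 9 steps: state s3, head at 1, tape 000.

state s3, head at 1, tape 000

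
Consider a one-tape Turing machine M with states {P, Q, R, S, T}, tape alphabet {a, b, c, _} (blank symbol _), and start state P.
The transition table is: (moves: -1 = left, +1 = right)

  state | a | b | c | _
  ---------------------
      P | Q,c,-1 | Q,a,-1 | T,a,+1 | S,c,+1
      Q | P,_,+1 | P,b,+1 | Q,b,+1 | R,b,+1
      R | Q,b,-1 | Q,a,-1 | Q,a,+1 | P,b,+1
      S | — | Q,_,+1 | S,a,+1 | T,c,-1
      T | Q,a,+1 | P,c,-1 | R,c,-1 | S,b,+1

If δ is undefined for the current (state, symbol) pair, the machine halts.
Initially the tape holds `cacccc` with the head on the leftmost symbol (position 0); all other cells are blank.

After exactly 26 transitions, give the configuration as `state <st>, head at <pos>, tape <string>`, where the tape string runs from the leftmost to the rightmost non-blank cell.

state=P head=0 tape=[c]acccc____   (P,c)→(T,a,+1)
state=T head=1 tape=a[a]cccc____   (T,a)→(Q,a,+1)
state=Q head=2 tape=aa[c]ccc____   (Q,c)→(Q,b,+1)
state=Q head=3 tape=aab[c]cc____   (Q,c)→(Q,b,+1)
state=Q head=4 tape=aabb[c]c____   (Q,c)→(Q,b,+1)
state=Q head=5 tape=aabbb[c]____   (Q,c)→(Q,b,+1)
state=Q head=6 tape=aabbbb[_]___   (Q,_)→(R,b,+1)
state=R head=7 tape=aabbbbb[_]__   (R,_)→(P,b,+1)
state=P head=8 tape=aabbbbbb[_]_   (P,_)→(S,c,+1)
state=S head=9 tape=aabbbbbbc[_]   (S,_)→(T,c,-1)
state=T head=8 tape=aabbbbbb[c]c   (T,c)→(R,c,-1)
state=R head=7 tape=aabbbbb[b]cc   (R,b)→(Q,a,-1)
state=Q head=6 tape=aabbbb[b]acc   (Q,b)→(P,b,+1)
state=P head=7 tape=aabbbbb[a]cc   (P,a)→(Q,c,-1)
state=Q head=6 tape=aabbbb[b]ccc   (Q,b)→(P,b,+1)
state=P head=7 tape=aabbbbb[c]cc   (P,c)→(T,a,+1)
state=T head=8 tape=aabbbbba[c]c   (T,c)→(R,c,-1)
state=R head=7 tape=aabbbbb[a]cc   (R,a)→(Q,b,-1)
state=Q head=6 tape=aabbbb[b]bcc   (Q,b)→(P,b,+1)
state=P head=7 tape=aabbbbb[b]cc   (P,b)→(Q,a,-1)
state=Q head=6 tape=aabbbb[b]acc   (Q,b)→(P,b,+1)
state=P head=7 tape=aabbbbb[a]cc   (P,a)→(Q,c,-1)
state=Q head=6 tape=aabbbb[b]ccc   (Q,b)→(P,b,+1)
state=P head=7 tape=aabbbbb[c]cc   (P,c)→(T,a,+1)
state=T head=8 tape=aabbbbba[c]c   (T,c)→(R,c,-1)
state=R head=7 tape=aabbbbb[a]cc   (R,a)→(Q,b,-1)
state=Q head=6 tape=aabbbb[b]bcc
After 26 steps: state Q, head at 6, tape aabbbbbbcc.

state Q, head at 6, tape aabbbbbbcc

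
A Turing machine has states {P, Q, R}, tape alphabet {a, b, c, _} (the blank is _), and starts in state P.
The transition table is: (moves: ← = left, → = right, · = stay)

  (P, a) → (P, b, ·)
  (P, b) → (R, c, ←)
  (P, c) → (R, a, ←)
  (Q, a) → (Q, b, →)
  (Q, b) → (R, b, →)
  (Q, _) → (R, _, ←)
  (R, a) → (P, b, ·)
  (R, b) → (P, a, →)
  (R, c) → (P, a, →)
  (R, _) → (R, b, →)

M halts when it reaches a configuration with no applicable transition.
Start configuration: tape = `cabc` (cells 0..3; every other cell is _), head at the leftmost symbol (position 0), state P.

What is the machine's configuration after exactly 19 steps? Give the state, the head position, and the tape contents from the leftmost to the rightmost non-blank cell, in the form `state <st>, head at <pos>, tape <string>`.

state R, head at -2, tape bcacabc

state=P head=0 tape=___[c]abc   (P,c)→(R,a,←)
state=R head=-1 tape=__[_]aabc   (R,_)→(R,b,→)
state=R head=0 tape=__b[a]abc   (R,a)→(P,b,·)
state=P head=0 tape=__b[b]abc   (P,b)→(R,c,←)
state=R head=-1 tape=__[b]cabc   (R,b)→(P,a,→)
state=P head=0 tape=__a[c]abc   (P,c)→(R,a,←)
state=R head=-1 tape=__[a]aabc   (R,a)→(P,b,·)
state=P head=-1 tape=__[b]aabc   (P,b)→(R,c,←)
state=R head=-2 tape=_[_]caabc   (R,_)→(R,b,→)
state=R head=-1 tape=_b[c]aabc   (R,c)→(P,a,→)
state=P head=0 tape=_ba[a]abc   (P,a)→(P,b,·)
state=P head=0 tape=_ba[b]abc   (P,b)→(R,c,←)
state=R head=-1 tape=_b[a]cabc   (R,a)→(P,b,·)
state=P head=-1 tape=_b[b]cabc   (P,b)→(R,c,←)
state=R head=-2 tape=_[b]ccabc   (R,b)→(P,a,→)
state=P head=-1 tape=_a[c]cabc   (P,c)→(R,a,←)
state=R head=-2 tape=_[a]acabc   (R,a)→(P,b,·)
state=P head=-2 tape=_[b]acabc   (P,b)→(R,c,←)
state=R head=-3 tape=[_]cacabc   (R,_)→(R,b,→)
state=R head=-2 tape=b[c]acabc
After 19 steps: state R, head at -2, tape bcacabc.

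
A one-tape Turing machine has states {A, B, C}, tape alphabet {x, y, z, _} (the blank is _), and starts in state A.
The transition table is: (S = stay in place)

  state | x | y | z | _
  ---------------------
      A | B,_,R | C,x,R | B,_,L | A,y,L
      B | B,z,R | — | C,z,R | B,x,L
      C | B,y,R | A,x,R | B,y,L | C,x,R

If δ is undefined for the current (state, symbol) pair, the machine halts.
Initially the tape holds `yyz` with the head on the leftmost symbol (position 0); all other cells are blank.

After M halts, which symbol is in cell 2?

state=A head=0 tape=[y]yz_   (A,y)→(C,x,R)
state=C head=1 tape=x[y]z_   (C,y)→(A,x,R)
state=A head=2 tape=xx[z]_   (A,z)→(B,_,L)
state=B head=1 tape=x[x]__   (B,x)→(B,z,R)
state=B head=2 tape=xz[_]_   (B,_)→(B,x,L)
state=B head=1 tape=x[z]x_   (B,z)→(C,z,R)
state=C head=2 tape=xz[x]_   (C,x)→(B,y,R)
state=B head=3 tape=xzy[_]   (B,_)→(B,x,L)
state=B head=2 tape=xz[y]x
Cell 2 holds y when M halts.

y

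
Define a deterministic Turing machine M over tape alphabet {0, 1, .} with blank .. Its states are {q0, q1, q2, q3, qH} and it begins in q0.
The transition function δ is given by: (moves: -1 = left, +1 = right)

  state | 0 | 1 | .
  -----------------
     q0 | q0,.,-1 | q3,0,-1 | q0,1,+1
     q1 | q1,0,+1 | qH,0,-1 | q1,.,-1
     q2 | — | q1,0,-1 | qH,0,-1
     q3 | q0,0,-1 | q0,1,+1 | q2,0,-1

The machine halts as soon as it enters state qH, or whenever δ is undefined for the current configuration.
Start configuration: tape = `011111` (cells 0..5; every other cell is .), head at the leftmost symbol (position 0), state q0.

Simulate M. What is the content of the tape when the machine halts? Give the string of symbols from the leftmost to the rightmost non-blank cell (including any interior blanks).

state=q0 head=0 tape=....[0]11111   (q0,0)→(q0,.,-1)
state=q0 head=-1 tape=...[.].11111   (q0,.)→(q0,1,+1)
state=q0 head=0 tape=...1[.]11111   (q0,.)→(q0,1,+1)
state=q0 head=1 tape=...11[1]1111   (q0,1)→(q3,0,-1)
state=q3 head=0 tape=...1[1]01111   (q3,1)→(q0,1,+1)
state=q0 head=1 tape=...11[0]1111   (q0,0)→(q0,.,-1)
state=q0 head=0 tape=...1[1].1111   (q0,1)→(q3,0,-1)
state=q3 head=-1 tape=...[1]0.1111   (q3,1)→(q0,1,+1)
state=q0 head=0 tape=...1[0].1111   (q0,0)→(q0,.,-1)
state=q0 head=-1 tape=...[1]..1111   (q0,1)→(q3,0,-1)
state=q3 head=-2 tape=..[.]0..1111   (q3,.)→(q2,0,-1)
state=q2 head=-3 tape=.[.]00..1111   (q2,.)→(qH,0,-1)
state=qH head=-4 tape=[.]000..1111
The non-blank tape span at halt is 000..1111.

000..1111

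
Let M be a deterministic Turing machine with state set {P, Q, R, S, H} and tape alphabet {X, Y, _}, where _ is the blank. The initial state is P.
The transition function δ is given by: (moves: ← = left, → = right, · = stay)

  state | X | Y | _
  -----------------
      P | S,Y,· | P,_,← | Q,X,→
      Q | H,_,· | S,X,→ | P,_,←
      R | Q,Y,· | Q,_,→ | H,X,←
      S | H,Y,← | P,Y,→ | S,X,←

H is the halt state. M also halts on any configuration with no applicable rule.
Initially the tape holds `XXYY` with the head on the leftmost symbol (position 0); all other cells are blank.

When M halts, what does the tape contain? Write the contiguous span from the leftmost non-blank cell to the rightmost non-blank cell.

P | _[X]XYY_   read X → write Y, move ·, go to S
S | _[Y]XYY_   read Y → write Y, move →, go to P
P | _Y[X]YY_   read X → write Y, move ·, go to S
S | _Y[Y]YY_   read Y → write Y, move →, go to P
P | _YY[Y]Y_   read Y → write _, move ←, go to P
P | _Y[Y]_Y_   read Y → write _, move ←, go to P
P | _[Y]__Y_   read Y → write _, move ←, go to P
P | [_]___Y_   read _ → write X, move →, go to Q
Q | X[_]__Y_   read _ → write _, move ←, go to P
P | [X]___Y_   read X → write Y, move ·, go to S
S | [Y]___Y_   read Y → write Y, move →, go to P
P | Y[_]__Y_   read _ → write X, move →, go to Q
Q | YX[_]_Y_   read _ → write _, move ←, go to P
P | Y[X]__Y_   read X → write Y, move ·, go to S
S | Y[Y]__Y_   read Y → write Y, move →, go to P
P | YY[_]_Y_   read _ → write X, move →, go to Q
Q | YYX[_]Y_   read _ → write _, move ←, go to P
P | YY[X]_Y_   read X → write Y, move ·, go to S
S | YY[Y]_Y_   read Y → write Y, move →, go to P
P | YYY[_]Y_   read _ → write X, move →, go to Q
Q | YYYX[Y]_   read Y → write X, move →, go to S
S | YYYXX[_]   read _ → write X, move ←, go to S
S | YYYX[X]X   read X → write Y, move ←, go to H
H | YYY[X]YX
The non-blank tape span at halt is YYYXYX.

YYYXYX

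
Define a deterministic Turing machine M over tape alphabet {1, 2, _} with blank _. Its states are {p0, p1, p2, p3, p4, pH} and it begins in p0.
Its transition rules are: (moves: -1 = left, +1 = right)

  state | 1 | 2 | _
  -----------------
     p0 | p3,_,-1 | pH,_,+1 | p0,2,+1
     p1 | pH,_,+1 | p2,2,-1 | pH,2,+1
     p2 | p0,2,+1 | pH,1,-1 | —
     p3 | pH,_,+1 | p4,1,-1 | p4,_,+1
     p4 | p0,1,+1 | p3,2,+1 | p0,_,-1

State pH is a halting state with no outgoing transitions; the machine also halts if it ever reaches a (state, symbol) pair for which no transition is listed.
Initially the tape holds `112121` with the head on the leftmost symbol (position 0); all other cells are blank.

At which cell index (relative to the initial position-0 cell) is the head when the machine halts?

state=p0 head=0 tape=_[1]12121   (p0,1)→(p3,_,-1)
state=p3 head=-1 tape=[_]_12121   (p3,_)→(p4,_,+1)
state=p4 head=0 tape=_[_]12121   (p4,_)→(p0,_,-1)
state=p0 head=-1 tape=[_]_12121   (p0,_)→(p0,2,+1)
state=p0 head=0 tape=2[_]12121   (p0,_)→(p0,2,+1)
state=p0 head=1 tape=22[1]2121   (p0,1)→(p3,_,-1)
state=p3 head=0 tape=2[2]_2121   (p3,2)→(p4,1,-1)
state=p4 head=-1 tape=[2]1_2121   (p4,2)→(p3,2,+1)
state=p3 head=0 tape=2[1]_2121   (p3,1)→(pH,_,+1)
state=pH head=1 tape=2_[_]2121
At halt the head is at cell 1.

1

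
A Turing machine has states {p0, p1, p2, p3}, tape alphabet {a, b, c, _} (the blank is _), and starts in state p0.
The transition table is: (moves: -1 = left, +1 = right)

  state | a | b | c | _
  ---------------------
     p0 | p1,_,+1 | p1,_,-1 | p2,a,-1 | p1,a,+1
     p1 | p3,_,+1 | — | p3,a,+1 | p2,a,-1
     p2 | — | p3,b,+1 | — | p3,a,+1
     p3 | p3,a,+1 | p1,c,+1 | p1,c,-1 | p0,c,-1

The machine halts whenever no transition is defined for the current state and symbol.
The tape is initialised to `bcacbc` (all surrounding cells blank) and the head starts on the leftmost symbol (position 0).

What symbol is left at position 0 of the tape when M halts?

a

state=p0 head=0 tape=__[b]cacbc   (p0,b)→(p1,_,-1)
state=p1 head=-1 tape=_[_]_cacbc   (p1,_)→(p2,a,-1)
state=p2 head=-2 tape=[_]a_cacbc   (p2,_)→(p3,a,+1)
state=p3 head=-1 tape=a[a]_cacbc   (p3,a)→(p3,a,+1)
state=p3 head=0 tape=aa[_]cacbc   (p3,_)→(p0,c,-1)
state=p0 head=-1 tape=a[a]ccacbc   (p0,a)→(p1,_,+1)
state=p1 head=0 tape=a_[c]cacbc   (p1,c)→(p3,a,+1)
state=p3 head=1 tape=a_a[c]acbc   (p3,c)→(p1,c,-1)
state=p1 head=0 tape=a_[a]cacbc   (p1,a)→(p3,_,+1)
state=p3 head=1 tape=a__[c]acbc   (p3,c)→(p1,c,-1)
state=p1 head=0 tape=a_[_]cacbc   (p1,_)→(p2,a,-1)
state=p2 head=-1 tape=a[_]acacbc   (p2,_)→(p3,a,+1)
state=p3 head=0 tape=aa[a]cacbc   (p3,a)→(p3,a,+1)
state=p3 head=1 tape=aaa[c]acbc   (p3,c)→(p1,c,-1)
state=p1 head=0 tape=aa[a]cacbc   (p1,a)→(p3,_,+1)
state=p3 head=1 tape=aa_[c]acbc   (p3,c)→(p1,c,-1)
state=p1 head=0 tape=aa[_]cacbc   (p1,_)→(p2,a,-1)
state=p2 head=-1 tape=a[a]acacbc
Cell 0 holds a when M halts.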